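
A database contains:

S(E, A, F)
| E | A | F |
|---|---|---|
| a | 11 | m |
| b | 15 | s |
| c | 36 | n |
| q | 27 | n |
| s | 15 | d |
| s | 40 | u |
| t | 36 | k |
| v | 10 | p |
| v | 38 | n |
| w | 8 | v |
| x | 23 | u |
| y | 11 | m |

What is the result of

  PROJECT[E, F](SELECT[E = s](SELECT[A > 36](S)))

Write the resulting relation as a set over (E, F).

{(s, u)}

σ[A > 36]: keep tuples satisfying A > 36 → {(s, 40, u), (v, 38, n)}
σ[E = s]: keep tuples satisfying E = s → {(s, 40, u)}
π_{E, F} gives {(s, u)}.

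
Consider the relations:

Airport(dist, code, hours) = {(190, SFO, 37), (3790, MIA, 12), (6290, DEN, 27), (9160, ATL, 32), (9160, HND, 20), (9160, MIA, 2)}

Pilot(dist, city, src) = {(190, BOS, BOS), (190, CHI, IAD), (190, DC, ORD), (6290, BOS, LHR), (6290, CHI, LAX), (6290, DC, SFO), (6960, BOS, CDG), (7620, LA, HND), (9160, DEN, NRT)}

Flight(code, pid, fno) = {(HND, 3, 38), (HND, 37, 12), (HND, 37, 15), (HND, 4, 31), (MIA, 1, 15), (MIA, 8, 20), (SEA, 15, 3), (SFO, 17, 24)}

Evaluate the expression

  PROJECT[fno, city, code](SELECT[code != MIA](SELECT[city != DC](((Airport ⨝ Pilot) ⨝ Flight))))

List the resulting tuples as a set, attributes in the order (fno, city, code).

{(12, DEN, HND), (15, DEN, HND), (24, BOS, SFO), (24, CHI, SFO), (31, DEN, HND), (38, DEN, HND)}

Joining Airport and Pilot on dist yields {(190, SFO, 37, BOS, BOS), (190, SFO, 37, CHI, IAD), (190, SFO, 37, DC, ORD), (6290, DEN, 27, BOS, LHR), (6290, DEN, 27, CHI, LAX), (6290, DEN, 27, DC, SFO), (9160, ATL, 32, DEN, NRT), (9160, HND, 20, DEN, NRT), (9160, MIA, 2, DEN, NRT)}.
Joining (Airport ⨝ Pilot) and Flight on code yields {(190, SFO, 37, BOS, BOS, 17, 24), (190, SFO, 37, CHI, IAD, 17, 24), (190, SFO, 37, DC, ORD, 17, 24), (9160, HND, 20, DEN, NRT, 3, 38), (9160, HND, 20, DEN, NRT, 37, 12), (9160, HND, 20, DEN, NRT, 37, 15), (9160, HND, 20, DEN, NRT, 4, 31), (9160, MIA, 2, DEN, NRT, 1, 15), (9160, MIA, 2, DEN, NRT, 8, 20)}.
Selection city != DC: {(190, SFO, 37, BOS, BOS, 17, 24), (190, SFO, 37, CHI, IAD, 17, 24), (9160, HND, 20, DEN, NRT, 3, 38), (9160, HND, 20, DEN, NRT, 37, 12), (9160, HND, 20, DEN, NRT, 37, 15), (9160, HND, 20, DEN, NRT, 4, 31), (9160, MIA, 2, DEN, NRT, 1, 15), (9160, MIA, 2, DEN, NRT, 8, 20)}
Selection code != MIA: {(190, SFO, 37, BOS, BOS, 17, 24), (190, SFO, 37, CHI, IAD, 17, 24), (9160, HND, 20, DEN, NRT, 3, 38), (9160, HND, 20, DEN, NRT, 37, 12), (9160, HND, 20, DEN, NRT, 37, 15), (9160, HND, 20, DEN, NRT, 4, 31)}
π_{fno, city, code} gives {(12, DEN, HND), (15, DEN, HND), (24, BOS, SFO), (24, CHI, SFO), (31, DEN, HND), (38, DEN, HND)}.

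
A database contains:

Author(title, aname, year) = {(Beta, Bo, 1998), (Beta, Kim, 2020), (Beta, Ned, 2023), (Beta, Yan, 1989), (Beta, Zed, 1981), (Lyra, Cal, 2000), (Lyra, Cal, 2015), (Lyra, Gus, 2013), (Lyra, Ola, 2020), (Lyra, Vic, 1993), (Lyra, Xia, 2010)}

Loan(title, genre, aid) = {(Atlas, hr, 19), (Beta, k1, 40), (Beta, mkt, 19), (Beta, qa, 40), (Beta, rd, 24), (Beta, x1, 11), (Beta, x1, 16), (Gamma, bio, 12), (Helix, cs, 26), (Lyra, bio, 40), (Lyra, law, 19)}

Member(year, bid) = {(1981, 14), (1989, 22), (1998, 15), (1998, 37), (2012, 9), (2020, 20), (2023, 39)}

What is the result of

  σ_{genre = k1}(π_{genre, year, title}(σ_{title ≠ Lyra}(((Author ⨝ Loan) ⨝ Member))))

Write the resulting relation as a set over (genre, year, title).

Natural join on title: {(Beta, Bo, 1998, k1, 40), (Beta, Bo, 1998, mkt, 19), (Beta, Bo, 1998, qa, 40), (Beta, Bo, 1998, rd, 24), (Beta, Bo, 1998, x1, 11), (Beta, Bo, 1998, x1, 16), (Beta, Kim, 2020, k1, 40), (Beta, Kim, 2020, mkt, 19), (Beta, Kim, 2020, qa, 40), (Beta, Kim, 2020, rd, 24), (Beta, Kim, 2020, x1, 11), (Beta, Kim, 2020, x1, 16), (Beta, Ned, 2023, k1, 40), (Beta, Ned, 2023, mkt, 19), (Beta, Ned, 2023, qa, 40), (Beta, Ned, 2023, rd, 24), (Beta, Ned, 2023, x1, 11), (Beta, Ned, 2023, x1, 16), (Beta, Yan, 1989, k1, 40), (Beta, Yan, 1989, mkt, 19), (Beta, Yan, 1989, qa, 40), (Beta, Yan, 1989, rd, 24), (Beta, Yan, 1989, x1, 11), (Beta, Yan, 1989, x1, 16), (Beta, Zed, 1981, k1, 40), (Beta, Zed, 1981, mkt, 19), (Beta, Zed, 1981, qa, 40), (Beta, Zed, 1981, rd, 24), (Beta, Zed, 1981, x1, 11), (Beta, Zed, 1981, x1, 16), (Lyra, Cal, 2000, bio, 40), (Lyra, Cal, 2000, law, 19), (Lyra, Cal, 2015, bio, 40), (Lyra, Cal, 2015, law, 19), (Lyra, Gus, 2013, bio, 40), (Lyra, Gus, 2013, law, 19), (Lyra, Ola, 2020, bio, 40), (Lyra, Ola, 2020, law, 19), (Lyra, Vic, 1993, bio, 40), (Lyra, Vic, 1993, law, 19), (Lyra, Xia, 2010, bio, 40), (Lyra, Xia, 2010, law, 19)}
Natural join on year: {(Beta, Bo, 1998, k1, 40, 15), (Beta, Bo, 1998, k1, 40, 37), (Beta, Bo, 1998, mkt, 19, 15), (Beta, Bo, 1998, mkt, 19, 37), (Beta, Bo, 1998, qa, 40, 15), (Beta, Bo, 1998, qa, 40, 37), (Beta, Bo, 1998, rd, 24, 15), (Beta, Bo, 1998, rd, 24, 37), (Beta, Bo, 1998, x1, 11, 15), (Beta, Bo, 1998, x1, 11, 37), (Beta, Bo, 1998, x1, 16, 15), (Beta, Bo, 1998, x1, 16, 37), (Beta, Kim, 2020, k1, 40, 20), (Beta, Kim, 2020, mkt, 19, 20), (Beta, Kim, 2020, qa, 40, 20), (Beta, Kim, 2020, rd, 24, 20), (Beta, Kim, 2020, x1, 11, 20), (Beta, Kim, 2020, x1, 16, 20), (Beta, Ned, 2023, k1, 40, 39), (Beta, Ned, 2023, mkt, 19, 39), (Beta, Ned, 2023, qa, 40, 39), (Beta, Ned, 2023, rd, 24, 39), (Beta, Ned, 2023, x1, 11, 39), (Beta, Ned, 2023, x1, 16, 39), (Beta, Yan, 1989, k1, 40, 22), (Beta, Yan, 1989, mkt, 19, 22), (Beta, Yan, 1989, qa, 40, 22), (Beta, Yan, 1989, rd, 24, 22), (Beta, Yan, 1989, x1, 11, 22), (Beta, Yan, 1989, x1, 16, 22), (Beta, Zed, 1981, k1, 40, 14), (Beta, Zed, 1981, mkt, 19, 14), (Beta, Zed, 1981, qa, 40, 14), (Beta, Zed, 1981, rd, 24, 14), (Beta, Zed, 1981, x1, 11, 14), (Beta, Zed, 1981, x1, 16, 14), (Lyra, Ola, 2020, bio, 40, 20), (Lyra, Ola, 2020, law, 19, 20)}
Apply σ_{title ≠ Lyra}; surviving tuples: {(Beta, Bo, 1998, k1, 40, 15), (Beta, Bo, 1998, k1, 40, 37), (Beta, Bo, 1998, mkt, 19, 15), (Beta, Bo, 1998, mkt, 19, 37), (Beta, Bo, 1998, qa, 40, 15), (Beta, Bo, 1998, qa, 40, 37), (Beta, Bo, 1998, rd, 24, 15), (Beta, Bo, 1998, rd, 24, 37), (Beta, Bo, 1998, x1, 11, 15), (Beta, Bo, 1998, x1, 11, 37), (Beta, Bo, 1998, x1, 16, 15), (Beta, Bo, 1998, x1, 16, 37), (Beta, Kim, 2020, k1, 40, 20), (Beta, Kim, 2020, mkt, 19, 20), (Beta, Kim, 2020, qa, 40, 20), (Beta, Kim, 2020, rd, 24, 20), (Beta, Kim, 2020, x1, 11, 20), (Beta, Kim, 2020, x1, 16, 20), (Beta, Ned, 2023, k1, 40, 39), (Beta, Ned, 2023, mkt, 19, 39), (Beta, Ned, 2023, qa, 40, 39), (Beta, Ned, 2023, rd, 24, 39), (Beta, Ned, 2023, x1, 11, 39), (Beta, Ned, 2023, x1, 16, 39), (Beta, Yan, 1989, k1, 40, 22), (Beta, Yan, 1989, mkt, 19, 22), (Beta, Yan, 1989, qa, 40, 22), (Beta, Yan, 1989, rd, 24, 22), (Beta, Yan, 1989, x1, 11, 22), (Beta, Yan, 1989, x1, 16, 22), (Beta, Zed, 1981, k1, 40, 14), (Beta, Zed, 1981, mkt, 19, 14), (Beta, Zed, 1981, qa, 40, 14), (Beta, Zed, 1981, rd, 24, 14), (Beta, Zed, 1981, x1, 11, 14), (Beta, Zed, 1981, x1, 16, 14)}
π[genre, year, title]: project onto (genre, year, title) (11 duplicate(s) eliminated) → {(k1, 1981, Beta), (k1, 1989, Beta), (k1, 1998, Beta), (k1, 2020, Beta), (k1, 2023, Beta), (mkt, 1981, Beta), (mkt, 1989, Beta), (mkt, 1998, Beta), (mkt, 2020, Beta), (mkt, 2023, Beta), (qa, 1981, Beta), (qa, 1989, Beta), (qa, 1998, Beta), (qa, 2020, Beta), (qa, 2023, Beta), (rd, 1981, Beta), (rd, 1989, Beta), (rd, 1998, Beta), (rd, 2020, Beta), (rd, 2023, Beta), (x1, 1981, Beta), (x1, 1989, Beta), (x1, 1998, Beta), (x1, 2020, Beta), (x1, 2023, Beta)}
Apply σ_{genre = k1}; surviving tuples: {(k1, 1981, Beta), (k1, 1989, Beta), (k1, 1998, Beta), (k1, 2020, Beta), (k1, 2023, Beta)}

{(k1, 1981, Beta), (k1, 1989, Beta), (k1, 1998, Beta), (k1, 2020, Beta), (k1, 2023, Beta)}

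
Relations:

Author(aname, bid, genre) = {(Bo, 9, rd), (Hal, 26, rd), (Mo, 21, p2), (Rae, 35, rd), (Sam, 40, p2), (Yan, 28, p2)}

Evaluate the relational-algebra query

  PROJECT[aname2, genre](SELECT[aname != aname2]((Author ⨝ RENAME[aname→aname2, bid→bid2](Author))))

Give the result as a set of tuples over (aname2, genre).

{(Bo, rd), (Hal, rd), (Mo, p2), (Rae, rd), (Sam, p2), (Yan, p2)}

ρ[aname→aname2, bid→bid2]: schema becomes (aname2, bid2, genre); tuples unchanged.
Natural join on genre: {(Bo, 9, rd, Bo, 9), (Bo, 9, rd, Hal, 26), (Bo, 9, rd, Rae, 35), (Hal, 26, rd, Bo, 9), (Hal, 26, rd, Hal, 26), (Hal, 26, rd, Rae, 35), (Mo, 21, p2, Mo, 21), (Mo, 21, p2, Sam, 40), (Mo, 21, p2, Yan, 28), (Rae, 35, rd, Bo, 9), (Rae, 35, rd, Hal, 26), (Rae, 35, rd, Rae, 35), (Sam, 40, p2, Mo, 21), (Sam, 40, p2, Sam, 40), (Sam, 40, p2, Yan, 28), (Yan, 28, p2, Mo, 21), (Yan, 28, p2, Sam, 40), (Yan, 28, p2, Yan, 28)}
Selection aname != aname2: {(Bo, 9, rd, Hal, 26), (Bo, 9, rd, Rae, 35), (Hal, 26, rd, Bo, 9), (Hal, 26, rd, Rae, 35), (Mo, 21, p2, Sam, 40), (Mo, 21, p2, Yan, 28), (Rae, 35, rd, Bo, 9), (Rae, 35, rd, Hal, 26), (Sam, 40, p2, Mo, 21), (Sam, 40, p2, Yan, 28), (Yan, 28, p2, Mo, 21), (Yan, 28, p2, Sam, 40)}
π[aname2, genre]: project onto (aname2, genre) (6 duplicate(s) eliminated) → {(Bo, rd), (Hal, rd), (Mo, p2), (Rae, rd), (Sam, p2), (Yan, p2)}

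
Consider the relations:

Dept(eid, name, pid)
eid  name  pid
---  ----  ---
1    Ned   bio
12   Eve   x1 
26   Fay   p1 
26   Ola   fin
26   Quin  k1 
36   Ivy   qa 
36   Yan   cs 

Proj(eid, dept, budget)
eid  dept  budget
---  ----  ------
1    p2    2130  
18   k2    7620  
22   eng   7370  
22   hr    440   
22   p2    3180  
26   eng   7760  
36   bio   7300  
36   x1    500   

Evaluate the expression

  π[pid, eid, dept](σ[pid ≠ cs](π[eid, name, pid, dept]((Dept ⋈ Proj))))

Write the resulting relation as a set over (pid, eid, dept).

{(bio, 1, p2), (fin, 26, eng), (k1, 26, eng), (p1, 26, eng), (qa, 36, bio), (qa, 36, x1)}

Dept ⋈ Proj (natural join on eid): {(1, Ned, bio, p2, 2130), (26, Fay, p1, eng, 7760), (26, Ola, fin, eng, 7760), (26, Quin, k1, eng, 7760), (36, Ivy, qa, bio, 7300), (36, Ivy, qa, x1, 500), (36, Yan, cs, bio, 7300), (36, Yan, cs, x1, 500)}
Keep only column(s) eid, name, pid, dept: {(1, Ned, bio, p2), (26, Fay, p1, eng), (26, Ola, fin, eng), (26, Quin, k1, eng), (36, Ivy, qa, bio), (36, Ivy, qa, x1), (36, Yan, cs, bio), (36, Yan, cs, x1)}
Filtering on pid ≠ cs leaves {(1, Ned, bio, p2), (26, Fay, p1, eng), (26, Ola, fin, eng), (26, Quin, k1, eng), (36, Ivy, qa, bio), (36, Ivy, qa, x1)}.
Keep only column(s) pid, eid, dept: {(bio, 1, p2), (fin, 26, eng), (k1, 26, eng), (p1, 26, eng), (qa, 36, bio), (qa, 36, x1)}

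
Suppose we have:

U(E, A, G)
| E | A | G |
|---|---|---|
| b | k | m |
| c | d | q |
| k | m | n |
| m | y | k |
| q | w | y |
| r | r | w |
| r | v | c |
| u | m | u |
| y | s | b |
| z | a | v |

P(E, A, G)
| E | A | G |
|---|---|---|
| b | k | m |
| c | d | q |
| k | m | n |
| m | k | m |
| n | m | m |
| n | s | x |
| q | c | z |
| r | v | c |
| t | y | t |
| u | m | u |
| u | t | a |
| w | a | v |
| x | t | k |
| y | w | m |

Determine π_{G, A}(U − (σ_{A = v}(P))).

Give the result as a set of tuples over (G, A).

{(b, s), (k, y), (m, k), (n, m), (q, d), (u, m), (v, a), (w, r), (y, w)}

Selection A = v: {(r, v, c)}
Taking the difference: {(b, k, m), (c, d, q), (k, m, n), (m, y, k), (q, w, y), (r, r, w), (u, m, u), (y, s, b), (z, a, v)}
Keep only column(s) G, A: {(b, s), (k, y), (m, k), (n, m), (q, d), (u, m), (v, a), (w, r), (y, w)}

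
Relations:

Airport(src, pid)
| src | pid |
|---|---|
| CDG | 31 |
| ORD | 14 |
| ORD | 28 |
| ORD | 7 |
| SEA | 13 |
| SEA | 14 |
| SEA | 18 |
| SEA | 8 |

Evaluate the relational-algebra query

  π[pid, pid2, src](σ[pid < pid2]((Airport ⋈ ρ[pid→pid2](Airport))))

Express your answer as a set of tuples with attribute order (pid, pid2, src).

{(13, 14, SEA), (13, 18, SEA), (14, 18, SEA), (14, 28, ORD), (7, 14, ORD), (7, 28, ORD), (8, 13, SEA), (8, 14, SEA), (8, 18, SEA)}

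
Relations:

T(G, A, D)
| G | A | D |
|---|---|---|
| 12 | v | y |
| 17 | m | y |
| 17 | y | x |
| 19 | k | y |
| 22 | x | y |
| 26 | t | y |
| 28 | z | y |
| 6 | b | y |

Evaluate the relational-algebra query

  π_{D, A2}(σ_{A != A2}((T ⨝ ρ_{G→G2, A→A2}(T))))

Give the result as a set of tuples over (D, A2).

{(y, b), (y, k), (y, m), (y, t), (y, v), (y, x), (y, z)}

ρ[G→G2, A→A2]: schema becomes (G2, A2, D); tuples unchanged.
Natural join on D: {(12, v, y, 12, v), (12, v, y, 17, m), (12, v, y, 19, k), (12, v, y, 22, x), (12, v, y, 26, t), (12, v, y, 28, z), (12, v, y, 6, b), (17, m, y, 12, v), (17, m, y, 17, m), (17, m, y, 19, k), (17, m, y, 22, x), (17, m, y, 26, t), (17, m, y, 28, z), (17, m, y, 6, b), (17, y, x, 17, y), (19, k, y, 12, v), (19, k, y, 17, m), (19, k, y, 19, k), (19, k, y, 22, x), (19, k, y, 26, t), (19, k, y, 28, z), (19, k, y, 6, b), (22, x, y, 12, v), (22, x, y, 17, m), (22, x, y, 19, k), (22, x, y, 22, x), (22, x, y, 26, t), (22, x, y, 28, z), (22, x, y, 6, b), (26, t, y, 12, v), (26, t, y, 17, m), (26, t, y, 19, k), (26, t, y, 22, x), (26, t, y, 26, t), (26, t, y, 28, z), (26, t, y, 6, b), (28, z, y, 12, v), (28, z, y, 17, m), (28, z, y, 19, k), (28, z, y, 22, x), (28, z, y, 26, t), (28, z, y, 28, z), (28, z, y, 6, b), (6, b, y, 12, v), (6, b, y, 17, m), (6, b, y, 19, k), (6, b, y, 22, x), (6, b, y, 26, t), (6, b, y, 28, z), (6, b, y, 6, b)}
Filtering on A != A2 leaves {(12, v, y, 17, m), (12, v, y, 19, k), (12, v, y, 22, x), (12, v, y, 26, t), (12, v, y, 28, z), (12, v, y, 6, b), (17, m, y, 12, v), (17, m, y, 19, k), (17, m, y, 22, x), (17, m, y, 26, t), (17, m, y, 28, z), (17, m, y, 6, b), (19, k, y, 12, v), (19, k, y, 17, m), (19, k, y, 22, x), (19, k, y, 26, t), (19, k, y, 28, z), (19, k, y, 6, b), (22, x, y, 12, v), (22, x, y, 17, m), (22, x, y, 19, k), (22, x, y, 26, t), (22, x, y, 28, z), (22, x, y, 6, b), (26, t, y, 12, v), (26, t, y, 17, m), (26, t, y, 19, k), (26, t, y, 22, x), (26, t, y, 28, z), (26, t, y, 6, b), (28, z, y, 12, v), (28, z, y, 17, m), (28, z, y, 19, k), (28, z, y, 22, x), (28, z, y, 26, t), (28, z, y, 6, b), (6, b, y, 12, v), (6, b, y, 17, m), (6, b, y, 19, k), (6, b, y, 22, x), (6, b, y, 26, t), (6, b, y, 28, z)}.
Keep only column(s) D, A2 (35 duplicate(s) eliminated): {(y, b), (y, k), (y, m), (y, t), (y, v), (y, x), (y, z)}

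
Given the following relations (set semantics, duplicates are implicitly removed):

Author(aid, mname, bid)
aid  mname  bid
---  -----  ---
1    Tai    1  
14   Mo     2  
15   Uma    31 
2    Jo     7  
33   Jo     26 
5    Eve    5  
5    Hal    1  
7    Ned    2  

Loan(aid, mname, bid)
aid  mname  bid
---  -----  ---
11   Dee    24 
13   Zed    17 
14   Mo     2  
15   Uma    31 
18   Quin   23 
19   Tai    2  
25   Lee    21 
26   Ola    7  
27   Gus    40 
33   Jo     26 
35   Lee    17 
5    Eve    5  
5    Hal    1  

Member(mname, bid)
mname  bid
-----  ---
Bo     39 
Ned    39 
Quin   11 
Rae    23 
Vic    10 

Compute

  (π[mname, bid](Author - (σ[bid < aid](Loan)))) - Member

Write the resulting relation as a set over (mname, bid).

{(Eve, 5), (Jo, 7), (Ned, 2), (Tai, 1), (Uma, 31)}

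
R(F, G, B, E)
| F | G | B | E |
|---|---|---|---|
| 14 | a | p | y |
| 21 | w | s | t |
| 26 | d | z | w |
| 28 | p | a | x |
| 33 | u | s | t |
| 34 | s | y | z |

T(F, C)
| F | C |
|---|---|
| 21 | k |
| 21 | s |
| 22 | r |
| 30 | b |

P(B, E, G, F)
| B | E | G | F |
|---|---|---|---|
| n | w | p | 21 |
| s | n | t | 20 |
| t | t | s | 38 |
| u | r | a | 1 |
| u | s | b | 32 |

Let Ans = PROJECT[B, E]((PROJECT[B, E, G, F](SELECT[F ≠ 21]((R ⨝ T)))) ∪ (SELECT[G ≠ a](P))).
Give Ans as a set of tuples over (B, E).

{(n, w), (s, n), (t, t), (u, s)}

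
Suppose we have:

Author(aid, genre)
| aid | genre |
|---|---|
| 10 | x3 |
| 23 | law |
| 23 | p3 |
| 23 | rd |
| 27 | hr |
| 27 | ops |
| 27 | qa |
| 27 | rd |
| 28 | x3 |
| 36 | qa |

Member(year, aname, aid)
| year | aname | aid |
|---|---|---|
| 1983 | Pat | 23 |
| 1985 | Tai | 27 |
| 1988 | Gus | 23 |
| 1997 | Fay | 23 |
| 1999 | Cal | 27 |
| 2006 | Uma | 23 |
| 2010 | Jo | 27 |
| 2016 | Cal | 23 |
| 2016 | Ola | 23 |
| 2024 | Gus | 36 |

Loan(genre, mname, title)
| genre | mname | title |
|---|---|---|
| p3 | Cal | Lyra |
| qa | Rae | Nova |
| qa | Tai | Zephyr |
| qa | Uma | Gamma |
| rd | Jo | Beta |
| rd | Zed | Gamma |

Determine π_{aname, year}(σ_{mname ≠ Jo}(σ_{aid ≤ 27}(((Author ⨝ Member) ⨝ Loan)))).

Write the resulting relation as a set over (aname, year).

{(Cal, 1999), (Cal, 2016), (Fay, 1997), (Gus, 1988), (Jo, 2010), (Ola, 2016), (Pat, 1983), (Tai, 1985), (Uma, 2006)}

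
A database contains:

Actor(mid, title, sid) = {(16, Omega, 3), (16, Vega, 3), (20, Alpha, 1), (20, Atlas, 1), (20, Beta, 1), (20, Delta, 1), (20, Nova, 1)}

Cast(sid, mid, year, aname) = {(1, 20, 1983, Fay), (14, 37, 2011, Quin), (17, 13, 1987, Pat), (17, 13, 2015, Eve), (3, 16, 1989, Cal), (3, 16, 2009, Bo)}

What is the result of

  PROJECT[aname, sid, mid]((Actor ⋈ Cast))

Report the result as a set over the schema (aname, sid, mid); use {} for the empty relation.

Actor ⋈ Cast (natural join on mid, sid): {(16, Omega, 3, 1989, Cal), (16, Omega, 3, 2009, Bo), (16, Vega, 3, 1989, Cal), (16, Vega, 3, 2009, Bo), (20, Alpha, 1, 1983, Fay), (20, Atlas, 1, 1983, Fay), (20, Beta, 1, 1983, Fay), (20, Delta, 1, 1983, Fay), (20, Nova, 1, 1983, Fay)}
Keep only column(s) aname, sid, mid (6 duplicate(s) eliminated): {(Bo, 3, 16), (Cal, 3, 16), (Fay, 1, 20)}

{(Bo, 3, 16), (Cal, 3, 16), (Fay, 1, 20)}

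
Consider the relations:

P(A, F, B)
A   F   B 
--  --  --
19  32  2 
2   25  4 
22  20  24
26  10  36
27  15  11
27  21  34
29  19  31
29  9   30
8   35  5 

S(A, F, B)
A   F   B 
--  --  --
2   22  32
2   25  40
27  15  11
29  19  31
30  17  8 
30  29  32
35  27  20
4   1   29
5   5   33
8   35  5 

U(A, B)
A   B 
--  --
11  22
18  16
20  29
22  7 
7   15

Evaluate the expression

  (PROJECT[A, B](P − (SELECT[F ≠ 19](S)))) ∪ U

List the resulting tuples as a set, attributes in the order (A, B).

{(11, 22), (18, 16), (19, 2), (2, 4), (20, 29), (22, 24), (22, 7), (26, 36), (27, 34), (29, 30), (29, 31), (7, 15)}

Apply σ_{F ≠ 19}; surviving tuples: {(2, 22, 32), (2, 25, 40), (27, 15, 11), (30, 17, 8), (30, 29, 32), (35, 27, 20), (4, 1, 29), (5, 5, 33), (8, 35, 5)}
Set difference of the two operands is {(19, 32, 2), (2, 25, 4), (22, 20, 24), (26, 10, 36), (27, 21, 34), (29, 19, 31), (29, 9, 30)}.
Projecting to A, B: {(19, 2), (2, 4), (22, 24), (26, 36), (27, 34), (29, 30), (29, 31)}
Set union of the two operands is {(11, 22), (18, 16), (19, 2), (2, 4), (20, 29), (22, 24), (22, 7), (26, 36), (27, 34), (29, 30), (29, 31), (7, 15)}.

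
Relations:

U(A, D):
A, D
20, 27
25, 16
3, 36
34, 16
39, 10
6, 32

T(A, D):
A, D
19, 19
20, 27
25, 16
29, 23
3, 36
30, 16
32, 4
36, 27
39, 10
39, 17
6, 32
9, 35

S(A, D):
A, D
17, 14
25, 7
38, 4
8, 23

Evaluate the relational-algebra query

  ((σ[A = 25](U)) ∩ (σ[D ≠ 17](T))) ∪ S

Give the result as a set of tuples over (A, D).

Apply σ_{A = 25}; surviving tuples: {(25, 16)}
Apply σ_{D ≠ 17}; surviving tuples: {(19, 19), (20, 27), (25, 16), (29, 23), (3, 36), (30, 16), (32, 4), (36, 27), (39, 10), (6, 32), (9, 35)}
Intersection: {(25, 16)} with {(19, 19), (20, 27), (25, 16), (29, 23), (3, 36), (30, 16), (32, 4), (36, 27), (39, 10), (6, 32), (9, 35)} → {(25, 16)}
Union: {(25, 16)} with {(17, 14), (25, 7), (38, 4), (8, 23)} → {(17, 14), (25, 16), (25, 7), (38, 4), (8, 23)}

{(17, 14), (25, 16), (25, 7), (38, 4), (8, 23)}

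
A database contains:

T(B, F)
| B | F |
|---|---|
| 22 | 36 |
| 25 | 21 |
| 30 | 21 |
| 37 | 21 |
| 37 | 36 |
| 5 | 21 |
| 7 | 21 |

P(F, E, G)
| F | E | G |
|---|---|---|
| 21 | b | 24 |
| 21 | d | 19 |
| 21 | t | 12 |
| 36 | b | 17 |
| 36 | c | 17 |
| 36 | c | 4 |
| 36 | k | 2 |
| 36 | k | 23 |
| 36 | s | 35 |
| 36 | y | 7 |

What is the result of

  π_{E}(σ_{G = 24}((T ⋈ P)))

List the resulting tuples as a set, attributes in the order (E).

Joining T and P on F yields {(22, 36, b, 17), (22, 36, c, 17), (22, 36, c, 4), (22, 36, k, 2), (22, 36, k, 23), (22, 36, s, 35), (22, 36, y, 7), (25, 21, b, 24), (25, 21, d, 19), (25, 21, t, 12), (30, 21, b, 24), (30, 21, d, 19), (30, 21, t, 12), (37, 21, b, 24), (37, 21, d, 19), (37, 21, t, 12), (37, 36, b, 17), (37, 36, c, 17), (37, 36, c, 4), (37, 36, k, 2), (37, 36, k, 23), (37, 36, s, 35), (37, 36, y, 7), (5, 21, b, 24), (5, 21, d, 19), (5, 21, t, 12), (7, 21, b, 24), (7, 21, d, 19), (7, 21, t, 12)}.
Apply σ_{G = 24}; surviving tuples: {(25, 21, b, 24), (30, 21, b, 24), (37, 21, b, 24), (5, 21, b, 24), (7, 21, b, 24)}
π[E]: project onto (E) (4 duplicate(s) eliminated) → {b}

{b}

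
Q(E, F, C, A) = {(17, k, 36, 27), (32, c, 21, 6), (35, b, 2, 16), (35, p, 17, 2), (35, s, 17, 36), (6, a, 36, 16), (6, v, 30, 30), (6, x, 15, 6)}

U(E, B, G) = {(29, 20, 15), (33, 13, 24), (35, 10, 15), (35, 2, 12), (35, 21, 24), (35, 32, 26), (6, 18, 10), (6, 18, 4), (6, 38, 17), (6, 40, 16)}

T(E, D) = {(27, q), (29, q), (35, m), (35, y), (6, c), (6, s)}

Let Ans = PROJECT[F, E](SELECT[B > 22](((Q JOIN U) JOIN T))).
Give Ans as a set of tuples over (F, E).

Natural join on E: {(35, b, 2, 16, 10, 15), (35, b, 2, 16, 2, 12), (35, b, 2, 16, 21, 24), (35, b, 2, 16, 32, 26), (35, p, 17, 2, 10, 15), (35, p, 17, 2, 2, 12), (35, p, 17, 2, 21, 24), (35, p, 17, 2, 32, 26), (35, s, 17, 36, 10, 15), (35, s, 17, 36, 2, 12), (35, s, 17, 36, 21, 24), (35, s, 17, 36, 32, 26), (6, a, 36, 16, 18, 10), (6, a, 36, 16, 18, 4), (6, a, 36, 16, 38, 17), (6, a, 36, 16, 40, 16), (6, v, 30, 30, 18, 10), (6, v, 30, 30, 18, 4), (6, v, 30, 30, 38, 17), (6, v, 30, 30, 40, 16), (6, x, 15, 6, 18, 10), (6, x, 15, 6, 18, 4), (6, x, 15, 6, 38, 17), (6, x, 15, 6, 40, 16)}
Natural join on E: {(35, b, 2, 16, 10, 15, m), (35, b, 2, 16, 10, 15, y), (35, b, 2, 16, 2, 12, m), (35, b, 2, 16, 2, 12, y), (35, b, 2, 16, 21, 24, m), (35, b, 2, 16, 21, 24, y), (35, b, 2, 16, 32, 26, m), (35, b, 2, 16, 32, 26, y), (35, p, 17, 2, 10, 15, m), (35, p, 17, 2, 10, 15, y), (35, p, 17, 2, 2, 12, m), (35, p, 17, 2, 2, 12, y), (35, p, 17, 2, 21, 24, m), (35, p, 17, 2, 21, 24, y), (35, p, 17, 2, 32, 26, m), (35, p, 17, 2, 32, 26, y), (35, s, 17, 36, 10, 15, m), (35, s, 17, 36, 10, 15, y), (35, s, 17, 36, 2, 12, m), (35, s, 17, 36, 2, 12, y), (35, s, 17, 36, 21, 24, m), (35, s, 17, 36, 21, 24, y), (35, s, 17, 36, 32, 26, m), (35, s, 17, 36, 32, 26, y), (6, a, 36, 16, 18, 10, c), (6, a, 36, 16, 18, 10, s), (6, a, 36, 16, 18, 4, c), (6, a, 36, 16, 18, 4, s), (6, a, 36, 16, 38, 17, c), (6, a, 36, 16, 38, 17, s), (6, a, 36, 16, 40, 16, c), (6, a, 36, 16, 40, 16, s), (6, v, 30, 30, 18, 10, c), (6, v, 30, 30, 18, 10, s), (6, v, 30, 30, 18, 4, c), (6, v, 30, 30, 18, 4, s), (6, v, 30, 30, 38, 17, c), (6, v, 30, 30, 38, 17, s), (6, v, 30, 30, 40, 16, c), (6, v, 30, 30, 40, 16, s), (6, x, 15, 6, 18, 10, c), (6, x, 15, 6, 18, 10, s), (6, x, 15, 6, 18, 4, c), (6, x, 15, 6, 18, 4, s), (6, x, 15, 6, 38, 17, c), (6, x, 15, 6, 38, 17, s), (6, x, 15, 6, 40, 16, c), (6, x, 15, 6, 40, 16, s)}
Selection B > 22: {(35, b, 2, 16, 32, 26, m), (35, b, 2, 16, 32, 26, y), (35, p, 17, 2, 32, 26, m), (35, p, 17, 2, 32, 26, y), (35, s, 17, 36, 32, 26, m), (35, s, 17, 36, 32, 26, y), (6, a, 36, 16, 38, 17, c), (6, a, 36, 16, 38, 17, s), (6, a, 36, 16, 40, 16, c), (6, a, 36, 16, 40, 16, s), (6, v, 30, 30, 38, 17, c), (6, v, 30, 30, 38, 17, s), (6, v, 30, 30, 40, 16, c), (6, v, 30, 30, 40, 16, s), (6, x, 15, 6, 38, 17, c), (6, x, 15, 6, 38, 17, s), (6, x, 15, 6, 40, 16, c), (6, x, 15, 6, 40, 16, s)}
π[F, E]: project onto (F, E) (12 duplicate(s) eliminated) → {(a, 6), (b, 35), (p, 35), (s, 35), (v, 6), (x, 6)}

{(a, 6), (b, 35), (p, 35), (s, 35), (v, 6), (x, 6)}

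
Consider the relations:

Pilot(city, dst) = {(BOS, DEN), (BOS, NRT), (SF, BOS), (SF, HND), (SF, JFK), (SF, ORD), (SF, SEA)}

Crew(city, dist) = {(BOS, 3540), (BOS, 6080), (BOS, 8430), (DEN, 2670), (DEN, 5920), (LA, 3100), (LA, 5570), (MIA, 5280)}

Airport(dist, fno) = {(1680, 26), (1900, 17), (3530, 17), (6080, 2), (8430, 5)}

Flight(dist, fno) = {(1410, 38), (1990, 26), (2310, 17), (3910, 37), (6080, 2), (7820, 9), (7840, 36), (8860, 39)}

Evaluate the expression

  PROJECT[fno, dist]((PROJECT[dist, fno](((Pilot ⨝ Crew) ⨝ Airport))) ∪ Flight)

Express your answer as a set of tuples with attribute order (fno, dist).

{(17, 2310), (2, 6080), (26, 1990), (36, 7840), (37, 3910), (38, 1410), (39, 8860), (5, 8430), (9, 7820)}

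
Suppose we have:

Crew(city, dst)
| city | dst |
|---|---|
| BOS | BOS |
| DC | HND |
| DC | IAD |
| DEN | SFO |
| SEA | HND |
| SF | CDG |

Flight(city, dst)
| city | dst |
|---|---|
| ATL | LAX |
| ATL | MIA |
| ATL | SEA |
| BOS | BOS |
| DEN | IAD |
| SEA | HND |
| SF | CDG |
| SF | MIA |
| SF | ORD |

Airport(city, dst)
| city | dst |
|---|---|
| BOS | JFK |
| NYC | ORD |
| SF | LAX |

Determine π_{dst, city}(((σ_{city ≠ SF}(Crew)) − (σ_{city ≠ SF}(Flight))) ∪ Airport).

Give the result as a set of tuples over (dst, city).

{(HND, DC), (IAD, DC), (JFK, BOS), (LAX, SF), (ORD, NYC), (SFO, DEN)}

σ[city ≠ SF]: keep tuples satisfying city ≠ SF → {(BOS, BOS), (DC, HND), (DC, IAD), (DEN, SFO), (SEA, HND)}
σ[city ≠ SF]: keep tuples satisfying city ≠ SF → {(ATL, LAX), (ATL, MIA), (ATL, SEA), (BOS, BOS), (DEN, IAD), (SEA, HND)}
Set difference of the two operands is {(DC, HND), (DC, IAD), (DEN, SFO)}.
Set union of the two operands is {(BOS, JFK), (DC, HND), (DC, IAD), (DEN, SFO), (NYC, ORD), (SF, LAX)}.
Keep only column(s) dst, city: {(HND, DC), (IAD, DC), (JFK, BOS), (LAX, SF), (ORD, NYC), (SFO, DEN)}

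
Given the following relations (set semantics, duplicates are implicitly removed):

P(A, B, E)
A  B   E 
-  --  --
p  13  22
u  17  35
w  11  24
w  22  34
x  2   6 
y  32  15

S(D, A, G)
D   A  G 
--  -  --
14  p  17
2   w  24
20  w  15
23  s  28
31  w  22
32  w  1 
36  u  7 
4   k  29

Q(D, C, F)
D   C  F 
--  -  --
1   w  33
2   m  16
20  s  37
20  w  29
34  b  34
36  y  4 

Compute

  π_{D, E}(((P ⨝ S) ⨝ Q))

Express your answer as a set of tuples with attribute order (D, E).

P ⋈ S (natural join on A): {(p, 13, 22, 14, 17), (u, 17, 35, 36, 7), (w, 11, 24, 2, 24), (w, 11, 24, 20, 15), (w, 11, 24, 31, 22), (w, 11, 24, 32, 1), (w, 22, 34, 2, 24), (w, 22, 34, 20, 15), (w, 22, 34, 31, 22), (w, 22, 34, 32, 1)}
(P ⨝ S) ⋈ Q (natural join on D): {(u, 17, 35, 36, 7, y, 4), (w, 11, 24, 2, 24, m, 16), (w, 11, 24, 20, 15, s, 37), (w, 11, 24, 20, 15, w, 29), (w, 22, 34, 2, 24, m, 16), (w, 22, 34, 20, 15, s, 37), (w, 22, 34, 20, 15, w, 29)}
π[D, E]: project onto (D, E) (2 duplicate(s) eliminated) → {(2, 24), (2, 34), (20, 24), (20, 34), (36, 35)}

{(2, 24), (2, 34), (20, 24), (20, 34), (36, 35)}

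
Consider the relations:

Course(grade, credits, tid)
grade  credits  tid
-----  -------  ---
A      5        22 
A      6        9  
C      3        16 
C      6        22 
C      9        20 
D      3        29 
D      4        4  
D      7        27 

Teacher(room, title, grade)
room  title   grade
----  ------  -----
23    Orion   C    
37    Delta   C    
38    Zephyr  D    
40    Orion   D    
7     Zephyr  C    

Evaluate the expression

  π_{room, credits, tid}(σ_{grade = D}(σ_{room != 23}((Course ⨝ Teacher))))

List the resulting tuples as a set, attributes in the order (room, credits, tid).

Natural join on grade: {(C, 3, 16, 23, Orion), (C, 3, 16, 37, Delta), (C, 3, 16, 7, Zephyr), (C, 6, 22, 23, Orion), (C, 6, 22, 37, Delta), (C, 6, 22, 7, Zephyr), (C, 9, 20, 23, Orion), (C, 9, 20, 37, Delta), (C, 9, 20, 7, Zephyr), (D, 3, 29, 38, Zephyr), (D, 3, 29, 40, Orion), (D, 4, 4, 38, Zephyr), (D, 4, 4, 40, Orion), (D, 7, 27, 38, Zephyr), (D, 7, 27, 40, Orion)}
σ[room != 23]: keep tuples satisfying room != 23 → {(C, 3, 16, 37, Delta), (C, 3, 16, 7, Zephyr), (C, 6, 22, 37, Delta), (C, 6, 22, 7, Zephyr), (C, 9, 20, 37, Delta), (C, 9, 20, 7, Zephyr), (D, 3, 29, 38, Zephyr), (D, 3, 29, 40, Orion), (D, 4, 4, 38, Zephyr), (D, 4, 4, 40, Orion), (D, 7, 27, 38, Zephyr), (D, 7, 27, 40, Orion)}
σ[grade = D]: keep tuples satisfying grade = D → {(D, 3, 29, 38, Zephyr), (D, 3, 29, 40, Orion), (D, 4, 4, 38, Zephyr), (D, 4, 4, 40, Orion), (D, 7, 27, 38, Zephyr), (D, 7, 27, 40, Orion)}
π_{room, credits, tid} gives {(38, 3, 29), (38, 4, 4), (38, 7, 27), (40, 3, 29), (40, 4, 4), (40, 7, 27)}.

{(38, 3, 29), (38, 4, 4), (38, 7, 27), (40, 3, 29), (40, 4, 4), (40, 7, 27)}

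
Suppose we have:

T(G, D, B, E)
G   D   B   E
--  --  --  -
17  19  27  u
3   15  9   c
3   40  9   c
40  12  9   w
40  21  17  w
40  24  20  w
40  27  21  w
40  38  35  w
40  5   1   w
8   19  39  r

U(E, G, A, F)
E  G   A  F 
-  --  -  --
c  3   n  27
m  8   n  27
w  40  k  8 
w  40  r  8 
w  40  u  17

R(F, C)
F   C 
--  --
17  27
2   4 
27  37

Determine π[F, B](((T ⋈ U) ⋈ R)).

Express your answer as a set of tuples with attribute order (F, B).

{(17, 1), (17, 17), (17, 20), (17, 21), (17, 35), (17, 9), (27, 9)}

T ⋈ U (natural join on G, E): {(3, 15, 9, c, n, 27), (3, 40, 9, c, n, 27), (40, 12, 9, w, k, 8), (40, 12, 9, w, r, 8), (40, 12, 9, w, u, 17), (40, 21, 17, w, k, 8), (40, 21, 17, w, r, 8), (40, 21, 17, w, u, 17), (40, 24, 20, w, k, 8), (40, 24, 20, w, r, 8), (40, 24, 20, w, u, 17), (40, 27, 21, w, k, 8), (40, 27, 21, w, r, 8), (40, 27, 21, w, u, 17), (40, 38, 35, w, k, 8), (40, 38, 35, w, r, 8), (40, 38, 35, w, u, 17), (40, 5, 1, w, k, 8), (40, 5, 1, w, r, 8), (40, 5, 1, w, u, 17)}
(T ⋈ U) ⋈ R (natural join on F): {(3, 15, 9, c, n, 27, 37), (3, 40, 9, c, n, 27, 37), (40, 12, 9, w, u, 17, 27), (40, 21, 17, w, u, 17, 27), (40, 24, 20, w, u, 17, 27), (40, 27, 21, w, u, 17, 27), (40, 38, 35, w, u, 17, 27), (40, 5, 1, w, u, 17, 27)}
Projecting to F, B (1 duplicate(s) eliminated): {(17, 1), (17, 17), (17, 20), (17, 21), (17, 35), (17, 9), (27, 9)}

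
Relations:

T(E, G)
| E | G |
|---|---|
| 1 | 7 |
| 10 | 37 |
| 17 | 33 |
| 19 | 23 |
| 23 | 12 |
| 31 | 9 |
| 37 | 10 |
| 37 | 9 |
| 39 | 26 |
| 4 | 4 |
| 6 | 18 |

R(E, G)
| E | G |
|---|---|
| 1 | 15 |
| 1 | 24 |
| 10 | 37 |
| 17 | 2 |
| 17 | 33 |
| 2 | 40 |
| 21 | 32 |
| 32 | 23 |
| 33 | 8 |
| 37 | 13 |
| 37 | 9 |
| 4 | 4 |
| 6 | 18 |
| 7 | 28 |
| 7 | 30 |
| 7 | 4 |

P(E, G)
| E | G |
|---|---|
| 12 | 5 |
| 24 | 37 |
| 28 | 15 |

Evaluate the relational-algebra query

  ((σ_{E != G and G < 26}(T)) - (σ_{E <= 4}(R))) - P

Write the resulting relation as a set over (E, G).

σ[E != G and G < 26]: keep tuples satisfying E != G and G < 26 → {(1, 7), (19, 23), (23, 12), (31, 9), (37, 10), (37, 9), (6, 18)}
σ[E <= 4]: keep tuples satisfying E <= 4 → {(1, 15), (1, 24), (2, 40), (4, 4)}
Set difference of the two operands is {(1, 7), (19, 23), (23, 12), (31, 9), (37, 10), (37, 9), (6, 18)}.
Set difference of the two operands is {(1, 7), (19, 23), (23, 12), (31, 9), (37, 10), (37, 9), (6, 18)}.

{(1, 7), (19, 23), (23, 12), (31, 9), (37, 10), (37, 9), (6, 18)}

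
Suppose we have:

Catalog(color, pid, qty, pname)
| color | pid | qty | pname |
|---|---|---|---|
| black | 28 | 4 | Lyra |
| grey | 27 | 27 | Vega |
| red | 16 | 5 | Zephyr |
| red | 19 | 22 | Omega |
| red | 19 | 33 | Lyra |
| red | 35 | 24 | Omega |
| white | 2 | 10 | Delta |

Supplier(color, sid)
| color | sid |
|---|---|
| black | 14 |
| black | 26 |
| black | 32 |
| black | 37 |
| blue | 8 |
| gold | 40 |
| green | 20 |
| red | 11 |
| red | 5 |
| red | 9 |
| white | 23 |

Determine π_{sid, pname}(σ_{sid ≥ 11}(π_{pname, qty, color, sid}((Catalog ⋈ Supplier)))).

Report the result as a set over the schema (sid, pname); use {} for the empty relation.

{(11, Lyra), (11, Omega), (11, Zephyr), (14, Lyra), (23, Delta), (26, Lyra), (32, Lyra), (37, Lyra)}

Joining Catalog and Supplier on color yields {(black, 28, 4, Lyra, 14), (black, 28, 4, Lyra, 26), (black, 28, 4, Lyra, 32), (black, 28, 4, Lyra, 37), (red, 16, 5, Zephyr, 11), (red, 16, 5, Zephyr, 5), (red, 16, 5, Zephyr, 9), (red, 19, 22, Omega, 11), (red, 19, 22, Omega, 5), (red, 19, 22, Omega, 9), (red, 19, 33, Lyra, 11), (red, 19, 33, Lyra, 5), (red, 19, 33, Lyra, 9), (red, 35, 24, Omega, 11), (red, 35, 24, Omega, 5), (red, 35, 24, Omega, 9), (white, 2, 10, Delta, 23)}.
π_{pname, qty, color, sid} gives {(Delta, 10, white, 23), (Lyra, 33, red, 11), (Lyra, 33, red, 5), (Lyra, 33, red, 9), (Lyra, 4, black, 14), (Lyra, 4, black, 26), (Lyra, 4, black, 32), (Lyra, 4, black, 37), (Omega, 22, red, 11), (Omega, 22, red, 5), (Omega, 22, red, 9), (Omega, 24, red, 11), (Omega, 24, red, 5), (Omega, 24, red, 9), (Zephyr, 5, red, 11), (Zephyr, 5, red, 5), (Zephyr, 5, red, 9)}.
Apply σ_{sid ≥ 11}; surviving tuples: {(Delta, 10, white, 23), (Lyra, 33, red, 11), (Lyra, 4, black, 14), (Lyra, 4, black, 26), (Lyra, 4, black, 32), (Lyra, 4, black, 37), (Omega, 22, red, 11), (Omega, 24, red, 11), (Zephyr, 5, red, 11)}
π_{sid, pname} gives {(11, Lyra), (11, Omega), (11, Zephyr), (14, Lyra), (23, Delta), (26, Lyra), (32, Lyra), (37, Lyra)} (1 duplicate(s) eliminated).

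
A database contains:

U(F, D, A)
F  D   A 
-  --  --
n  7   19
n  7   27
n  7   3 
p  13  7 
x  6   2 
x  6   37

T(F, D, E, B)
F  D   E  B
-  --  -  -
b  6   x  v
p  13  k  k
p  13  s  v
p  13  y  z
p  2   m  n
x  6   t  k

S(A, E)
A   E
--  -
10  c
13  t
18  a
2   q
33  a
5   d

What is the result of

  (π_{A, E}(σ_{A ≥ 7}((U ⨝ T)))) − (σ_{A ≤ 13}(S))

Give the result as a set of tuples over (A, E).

Natural join on F, D: {(p, 13, 7, k, k), (p, 13, 7, s, v), (p, 13, 7, y, z), (x, 6, 2, t, k), (x, 6, 37, t, k)}
Filtering on A ≥ 7 leaves {(p, 13, 7, k, k), (p, 13, 7, s, v), (p, 13, 7, y, z), (x, 6, 37, t, k)}.
Projecting to A, E: {(37, t), (7, k), (7, s), (7, y)}
Filtering on A ≤ 13 leaves {(10, c), (13, t), (2, q), (5, d)}.
Set difference of the two operands is {(37, t), (7, k), (7, s), (7, y)}.

{(37, t), (7, k), (7, s), (7, y)}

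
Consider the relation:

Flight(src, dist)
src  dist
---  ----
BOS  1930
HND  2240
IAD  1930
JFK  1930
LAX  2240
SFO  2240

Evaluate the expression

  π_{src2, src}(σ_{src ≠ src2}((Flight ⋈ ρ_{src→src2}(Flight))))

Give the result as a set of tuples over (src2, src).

{(BOS, IAD), (BOS, JFK), (HND, LAX), (HND, SFO), (IAD, BOS), (IAD, JFK), (JFK, BOS), (JFK, IAD), (LAX, HND), (LAX, SFO), (SFO, HND), (SFO, LAX)}

ρ[src→src2]: schema becomes (src2, dist); tuples unchanged.
Natural join on dist: {(BOS, 1930, BOS), (BOS, 1930, IAD), (BOS, 1930, JFK), (HND, 2240, HND), (HND, 2240, LAX), (HND, 2240, SFO), (IAD, 1930, BOS), (IAD, 1930, IAD), (IAD, 1930, JFK), (JFK, 1930, BOS), (JFK, 1930, IAD), (JFK, 1930, JFK), (LAX, 2240, HND), (LAX, 2240, LAX), (LAX, 2240, SFO), (SFO, 2240, HND), (SFO, 2240, LAX), (SFO, 2240, SFO)}
Filtering on src ≠ src2 leaves {(BOS, 1930, IAD), (BOS, 1930, JFK), (HND, 2240, LAX), (HND, 2240, SFO), (IAD, 1930, BOS), (IAD, 1930, JFK), (JFK, 1930, BOS), (JFK, 1930, IAD), (LAX, 2240, HND), (LAX, 2240, SFO), (SFO, 2240, HND), (SFO, 2240, LAX)}.
π[src2, src]: project onto (src2, src) → {(BOS, IAD), (BOS, JFK), (HND, LAX), (HND, SFO), (IAD, BOS), (IAD, JFK), (JFK, BOS), (JFK, IAD), (LAX, HND), (LAX, SFO), (SFO, HND), (SFO, LAX)}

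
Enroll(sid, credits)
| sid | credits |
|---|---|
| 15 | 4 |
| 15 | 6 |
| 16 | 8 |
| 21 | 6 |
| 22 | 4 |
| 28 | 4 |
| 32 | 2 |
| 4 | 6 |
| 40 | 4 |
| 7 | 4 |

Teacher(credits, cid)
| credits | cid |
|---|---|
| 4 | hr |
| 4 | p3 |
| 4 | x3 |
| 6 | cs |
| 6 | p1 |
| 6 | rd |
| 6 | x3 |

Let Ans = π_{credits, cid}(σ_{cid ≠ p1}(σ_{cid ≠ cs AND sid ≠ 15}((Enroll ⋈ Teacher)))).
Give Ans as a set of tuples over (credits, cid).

{(4, hr), (4, p3), (4, x3), (6, rd), (6, x3)}

Enroll ⋈ Teacher (natural join on credits): {(15, 4, hr), (15, 4, p3), (15, 4, x3), (15, 6, cs), (15, 6, p1), (15, 6, rd), (15, 6, x3), (21, 6, cs), (21, 6, p1), (21, 6, rd), (21, 6, x3), (22, 4, hr), (22, 4, p3), (22, 4, x3), (28, 4, hr), (28, 4, p3), (28, 4, x3), (4, 6, cs), (4, 6, p1), (4, 6, rd), (4, 6, x3), (40, 4, hr), (40, 4, p3), (40, 4, x3), (7, 4, hr), (7, 4, p3), (7, 4, x3)}
σ[cid ≠ cs AND sid ≠ 15]: keep tuples satisfying cid ≠ cs AND sid ≠ 15 → {(21, 6, p1), (21, 6, rd), (21, 6, x3), (22, 4, hr), (22, 4, p3), (22, 4, x3), (28, 4, hr), (28, 4, p3), (28, 4, x3), (4, 6, p1), (4, 6, rd), (4, 6, x3), (40, 4, hr), (40, 4, p3), (40, 4, x3), (7, 4, hr), (7, 4, p3), (7, 4, x3)}
σ[cid ≠ p1]: keep tuples satisfying cid ≠ p1 → {(21, 6, rd), (21, 6, x3), (22, 4, hr), (22, 4, p3), (22, 4, x3), (28, 4, hr), (28, 4, p3), (28, 4, x3), (4, 6, rd), (4, 6, x3), (40, 4, hr), (40, 4, p3), (40, 4, x3), (7, 4, hr), (7, 4, p3), (7, 4, x3)}
π[credits, cid]: project onto (credits, cid) (11 duplicate(s) eliminated) → {(4, hr), (4, p3), (4, x3), (6, rd), (6, x3)}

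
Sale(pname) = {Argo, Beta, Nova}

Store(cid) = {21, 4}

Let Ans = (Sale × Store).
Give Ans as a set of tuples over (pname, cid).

{(Argo, 21), (Argo, 4), (Beta, 21), (Beta, 4), (Nova, 21), (Nova, 4)}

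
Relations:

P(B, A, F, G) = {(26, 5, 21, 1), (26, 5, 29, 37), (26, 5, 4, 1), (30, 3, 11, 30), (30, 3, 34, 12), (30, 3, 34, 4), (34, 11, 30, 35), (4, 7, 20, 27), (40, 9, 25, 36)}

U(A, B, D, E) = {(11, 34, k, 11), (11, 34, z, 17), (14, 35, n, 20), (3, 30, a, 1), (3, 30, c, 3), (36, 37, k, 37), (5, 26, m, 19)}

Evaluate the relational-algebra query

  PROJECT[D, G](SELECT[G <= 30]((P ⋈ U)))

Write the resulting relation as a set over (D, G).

P ⋈ U (natural join on B, A): {(26, 5, 21, 1, m, 19), (26, 5, 29, 37, m, 19), (26, 5, 4, 1, m, 19), (30, 3, 11, 30, a, 1), (30, 3, 11, 30, c, 3), (30, 3, 34, 12, a, 1), (30, 3, 34, 12, c, 3), (30, 3, 34, 4, a, 1), (30, 3, 34, 4, c, 3), (34, 11, 30, 35, k, 11), (34, 11, 30, 35, z, 17)}
Filtering on G <= 30 leaves {(26, 5, 21, 1, m, 19), (26, 5, 4, 1, m, 19), (30, 3, 11, 30, a, 1), (30, 3, 11, 30, c, 3), (30, 3, 34, 12, a, 1), (30, 3, 34, 12, c, 3), (30, 3, 34, 4, a, 1), (30, 3, 34, 4, c, 3)}.
Projecting to D, G (1 duplicate(s) eliminated): {(a, 12), (a, 30), (a, 4), (c, 12), (c, 30), (c, 4), (m, 1)}

{(a, 12), (a, 30), (a, 4), (c, 12), (c, 30), (c, 4), (m, 1)}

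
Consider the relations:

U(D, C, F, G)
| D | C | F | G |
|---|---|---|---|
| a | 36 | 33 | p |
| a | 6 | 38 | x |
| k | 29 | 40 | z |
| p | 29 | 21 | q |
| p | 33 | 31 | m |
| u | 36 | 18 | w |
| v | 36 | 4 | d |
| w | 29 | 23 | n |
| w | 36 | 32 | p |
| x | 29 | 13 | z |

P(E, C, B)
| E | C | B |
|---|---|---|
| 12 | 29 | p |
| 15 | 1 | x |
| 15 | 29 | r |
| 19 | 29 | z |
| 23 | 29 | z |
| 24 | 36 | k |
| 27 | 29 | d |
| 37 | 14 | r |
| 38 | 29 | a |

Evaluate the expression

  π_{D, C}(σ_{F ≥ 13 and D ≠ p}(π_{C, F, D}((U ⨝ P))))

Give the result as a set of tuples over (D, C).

{(a, 36), (k, 29), (u, 36), (w, 29), (w, 36), (x, 29)}

Natural join on C: {(a, 36, 33, p, 24, k), (k, 29, 40, z, 12, p), (k, 29, 40, z, 15, r), (k, 29, 40, z, 19, z), (k, 29, 40, z, 23, z), (k, 29, 40, z, 27, d), (k, 29, 40, z, 38, a), (p, 29, 21, q, 12, p), (p, 29, 21, q, 15, r), (p, 29, 21, q, 19, z), (p, 29, 21, q, 23, z), (p, 29, 21, q, 27, d), (p, 29, 21, q, 38, a), (u, 36, 18, w, 24, k), (v, 36, 4, d, 24, k), (w, 29, 23, n, 12, p), (w, 29, 23, n, 15, r), (w, 29, 23, n, 19, z), (w, 29, 23, n, 23, z), (w, 29, 23, n, 27, d), (w, 29, 23, n, 38, a), (w, 36, 32, p, 24, k), (x, 29, 13, z, 12, p), (x, 29, 13, z, 15, r), (x, 29, 13, z, 19, z), (x, 29, 13, z, 23, z), (x, 29, 13, z, 27, d), (x, 29, 13, z, 38, a)}
Keep only column(s) C, F, D (20 duplicate(s) eliminated): {(29, 13, x), (29, 21, p), (29, 23, w), (29, 40, k), (36, 18, u), (36, 32, w), (36, 33, a), (36, 4, v)}
Apply σ_{F ≥ 13 and D ≠ p}; surviving tuples: {(29, 13, x), (29, 23, w), (29, 40, k), (36, 18, u), (36, 32, w), (36, 33, a)}
Keep only column(s) D, C: {(a, 36), (k, 29), (u, 36), (w, 29), (w, 36), (x, 29)}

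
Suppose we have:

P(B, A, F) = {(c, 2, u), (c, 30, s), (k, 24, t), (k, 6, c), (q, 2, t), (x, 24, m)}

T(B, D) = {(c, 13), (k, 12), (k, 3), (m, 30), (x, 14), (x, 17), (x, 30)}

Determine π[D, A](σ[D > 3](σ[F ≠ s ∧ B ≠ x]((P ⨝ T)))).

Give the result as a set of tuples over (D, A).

{(12, 24), (12, 6), (13, 2)}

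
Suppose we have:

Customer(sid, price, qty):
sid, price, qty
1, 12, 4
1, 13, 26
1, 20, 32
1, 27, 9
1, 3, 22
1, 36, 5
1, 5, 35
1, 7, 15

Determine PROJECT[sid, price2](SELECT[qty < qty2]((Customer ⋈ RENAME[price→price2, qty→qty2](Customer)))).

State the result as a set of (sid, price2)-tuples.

ρ[price→price2, qty→qty2]: schema becomes (sid, price2, qty2); tuples unchanged.
Customer ⋈ RENAME[price→price2, qty→qty2](Customer) (natural join on sid): {(1, 12, 4, 12, 4), (1, 12, 4, 13, 26), (1, 12, 4, 20, 32), (1, 12, 4, 27, 9), (1, 12, 4, 3, 22), (1, 12, 4, 36, 5), (1, 12, 4, 5, 35), (1, 12, 4, 7, 15), (1, 13, 26, 12, 4), (1, 13, 26, 13, 26), (1, 13, 26, 20, 32), (1, 13, 26, 27, 9), (1, 13, 26, 3, 22), (1, 13, 26, 36, 5), (1, 13, 26, 5, 35), (1, 13, 26, 7, 15), (1, 20, 32, 12, 4), (1, 20, 32, 13, 26), (1, 20, 32, 20, 32), (1, 20, 32, 27, 9), (1, 20, 32, 3, 22), (1, 20, 32, 36, 5), (1, 20, 32, 5, 35), (1, 20, 32, 7, 15), (1, 27, 9, 12, 4), (1, 27, 9, 13, 26), (1, 27, 9, 20, 32), (1, 27, 9, 27, 9), (1, 27, 9, 3, 22), (1, 27, 9, 36, 5), (1, 27, 9, 5, 35), (1, 27, 9, 7, 15), (1, 3, 22, 12, 4), (1, 3, 22, 13, 26), (1, 3, 22, 20, 32), (1, 3, 22, 27, 9), (1, 3, 22, 3, 22), (1, 3, 22, 36, 5), (1, 3, 22, 5, 35), (1, 3, 22, 7, 15), (1, 36, 5, 12, 4), (1, 36, 5, 13, 26), (1, 36, 5, 20, 32), (1, 36, 5, 27, 9), (1, 36, 5, 3, 22), (1, 36, 5, 36, 5), (1, 36, 5, 5, 35), (1, 36, 5, 7, 15), (1, 5, 35, 12, 4), (1, 5, 35, 13, 26), (1, 5, 35, 20, 32), (1, 5, 35, 27, 9), (1, 5, 35, 3, 22), (1, 5, 35, 36, 5), (1, 5, 35, 5, 35), (1, 5, 35, 7, 15), (1, 7, 15, 12, 4), (1, 7, 15, 13, 26), (1, 7, 15, 20, 32), (1, 7, 15, 27, 9), (1, 7, 15, 3, 22), (1, 7, 15, 36, 5), (1, 7, 15, 5, 35), (1, 7, 15, 7, 15)}
Apply σ_{qty < qty2}; surviving tuples: {(1, 12, 4, 13, 26), (1, 12, 4, 20, 32), (1, 12, 4, 27, 9), (1, 12, 4, 3, 22), (1, 12, 4, 36, 5), (1, 12, 4, 5, 35), (1, 12, 4, 7, 15), (1, 13, 26, 20, 32), (1, 13, 26, 5, 35), (1, 20, 32, 5, 35), (1, 27, 9, 13, 26), (1, 27, 9, 20, 32), (1, 27, 9, 3, 22), (1, 27, 9, 5, 35), (1, 27, 9, 7, 15), (1, 3, 22, 13, 26), (1, 3, 22, 20, 32), (1, 3, 22, 5, 35), (1, 36, 5, 13, 26), (1, 36, 5, 20, 32), (1, 36, 5, 27, 9), (1, 36, 5, 3, 22), (1, 36, 5, 5, 35), (1, 36, 5, 7, 15), (1, 7, 15, 13, 26), (1, 7, 15, 20, 32), (1, 7, 15, 3, 22), (1, 7, 15, 5, 35)}
π_{sid, price2} gives {(1, 13), (1, 20), (1, 27), (1, 3), (1, 36), (1, 5), (1, 7)} (21 duplicate(s) eliminated).

{(1, 13), (1, 20), (1, 27), (1, 3), (1, 36), (1, 5), (1, 7)}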